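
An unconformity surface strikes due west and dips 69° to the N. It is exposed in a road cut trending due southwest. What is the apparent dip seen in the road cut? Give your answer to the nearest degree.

62°

The strike is due west and the section trends due southwest; the acute angle between them is β = 45°.
tan α = tan 69° × sin 45° = 2.6051 × 0.7071 = 1.8421
α = arctan(1.8421) = 61.50°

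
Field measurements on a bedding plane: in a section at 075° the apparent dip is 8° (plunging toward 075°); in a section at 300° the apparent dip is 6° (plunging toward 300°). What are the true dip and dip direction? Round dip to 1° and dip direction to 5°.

Each apparent-dip line lies in the plane. As unit vectors (x east, y north, z up), v₁ plunges 8°→075° and v₂ plunges 6°→300°.
Cross product v₁ × v₂ gives the pole to the plane: n ∝ (0.042, 0.220, 0.696).
Dip δ = arctan(|n_h|/n_z) = arctan(0.224/0.696) = 17.8°.
Dip direction = atan2(0.042, 0.220) = 11° (azimuth of n's horizontal projection).

true dip 18°, dip direction 010°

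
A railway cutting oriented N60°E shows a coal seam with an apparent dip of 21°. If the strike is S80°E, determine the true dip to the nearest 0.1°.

30.8°

β = acute angle between strike S80°E and section N60°E = 40°.
tan δ = tan α / sin β = tan 21° / sin 40° = 0.3839 / 0.6428 = 0.5972
δ = arctan(0.5972) = 30.85°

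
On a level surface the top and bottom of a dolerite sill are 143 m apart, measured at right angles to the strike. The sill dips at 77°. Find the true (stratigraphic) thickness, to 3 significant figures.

True thickness t = w · sin(dip) = 143 × sin 77°
t = 143 × 0.9744 = 139.335 m

139 m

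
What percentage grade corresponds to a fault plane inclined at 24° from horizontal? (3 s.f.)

grade % = 100 × tan 24° = 100 × 0.4452

44.5%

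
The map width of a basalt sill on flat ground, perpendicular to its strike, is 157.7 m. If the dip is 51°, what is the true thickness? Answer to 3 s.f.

123 m

True thickness t = w · sin(dip) = 157.7 × sin 51°
t = 157.7 × 0.7771 = 122.556 m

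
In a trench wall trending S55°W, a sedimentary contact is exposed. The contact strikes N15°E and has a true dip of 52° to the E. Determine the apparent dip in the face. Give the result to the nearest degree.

39°

The section lies 40° from the strike.
tan(apparent dip) = tan 52° · sin 40° = 0.8227
α = arctan(0.8227) = 39.45°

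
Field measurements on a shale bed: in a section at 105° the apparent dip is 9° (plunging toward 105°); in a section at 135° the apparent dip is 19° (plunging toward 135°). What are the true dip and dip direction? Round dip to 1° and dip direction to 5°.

true dip 24°, dip direction 175°

Each apparent-dip line lies in the plane. As unit vectors (x east, y north, z up), v₁ plunges 9°→105° and v₂ plunges 19°→135°.
Cross product v₁ × v₂ gives the pole to the plane: n ∝ (0.021, -0.206, 0.467).
True dip = arccos(n_z / |n|) = arccos(0.9141) = 23.9°.
The horizontal component of n points toward azimuth atan2(n_x, n_y) = 174°, the dip direction.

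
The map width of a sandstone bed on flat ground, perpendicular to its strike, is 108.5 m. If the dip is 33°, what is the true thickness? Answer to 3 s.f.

True thickness t = w · sin(dip) = 108.5 × sin 33°
t = 108.5 × 0.5446 = 59.093 m

59.1 m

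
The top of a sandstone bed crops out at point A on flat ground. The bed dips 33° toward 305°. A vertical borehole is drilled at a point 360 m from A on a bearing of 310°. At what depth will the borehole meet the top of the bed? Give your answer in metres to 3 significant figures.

The hole lies 5° from the dip direction, so the down-dip offset is 360 × cos 5° = 358.63 m.
Depth = down-dip offset × tan(dip) = 358.63 × tan 33° = 358.63 × 0.6494
Depth = 232.90 m

233 m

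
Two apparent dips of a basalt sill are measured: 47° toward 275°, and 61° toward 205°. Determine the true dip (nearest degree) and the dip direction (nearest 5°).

true dip 62°, dip direction 220°

The two traces are lines in the plane: v₁ = (sin 275°·cos 47°, cos 275°·cos 47°, −sin 47°), v₂ = (sin 205°·cos 61°, cos 205°·cos 61°, −sin 61°).
The plane normal is n = v₁ × v₂ ∝ (-0.373, -0.444, 0.311).
True dip = arccos(n_z / |n|) = arccos(0.4720) = 61.8°.
The horizontal component of n points toward azimuth atan2(n_x, n_y) = 220°, the dip direction.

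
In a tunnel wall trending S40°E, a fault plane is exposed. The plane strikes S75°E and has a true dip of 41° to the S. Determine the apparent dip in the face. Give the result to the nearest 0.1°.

The section lies 35° from the strike.
tan(apparent dip) = tan 41° · sin 35° = 0.4986
apparent dip = arctan 0.4986 = 26.50°

26.5°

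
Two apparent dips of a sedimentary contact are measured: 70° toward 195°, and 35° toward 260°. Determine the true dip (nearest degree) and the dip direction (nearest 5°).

The two traces are lines in the plane: v₁ = (sin 195°·cos 70°, cos 195°·cos 70°, −sin 70°), v₂ = (sin 260°·cos 35°, cos 260°·cos 35°, −sin 35°).
The plane normal is n = v₁ × v₂ ∝ (-0.056, -0.707, 0.254).
True dip = arccos(n_z / |n|) = arccos(0.3370) = 70.3°.
Dip direction = atan2(-0.056, -0.707) = 185° (azimuth of n's horizontal projection).

true dip 70°, dip direction 185°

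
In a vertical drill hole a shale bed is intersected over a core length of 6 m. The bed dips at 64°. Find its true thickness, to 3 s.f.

True thickness t = h · cos(dip) = 6 × cos 64°
t = 6 × 0.4384 = 2.630 m

2.63 m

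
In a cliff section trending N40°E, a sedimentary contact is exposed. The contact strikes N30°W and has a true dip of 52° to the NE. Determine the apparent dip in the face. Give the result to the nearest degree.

50°

The strike is N30°W and the section trends N40°E; the acute angle between them is β = 70°.
tan α = tan 52° × sin 70° = 1.2799 × 0.9397 = 1.2028
α = arctan(1.2028) = 50.26°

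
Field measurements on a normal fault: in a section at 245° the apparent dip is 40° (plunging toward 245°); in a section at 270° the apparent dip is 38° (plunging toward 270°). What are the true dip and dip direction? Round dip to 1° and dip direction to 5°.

Each apparent-dip line lies in the plane. As unit vectors (x east, y north, z up), v₁ plunges 40°→245° and v₂ plunges 38°→270°.
Cross product v₁ × v₂ gives the pole to the plane: n ∝ (-0.199, -0.079, 0.255).
Dip δ = arctan(|n_h|/n_z) = arctan(0.214/0.255) = 40.0°.
Dip direction = azimuth of (n_x, n_y) = atan2(-0.199, -0.079) = 248°.

true dip 40°, dip direction 250°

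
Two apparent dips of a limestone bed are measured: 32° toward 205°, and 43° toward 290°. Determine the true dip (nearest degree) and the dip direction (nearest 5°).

true dip 47°, dip direction 260°

Each apparent-dip line lies in the plane. As unit vectors (x east, y north, z up), v₁ plunges 32°→205° and v₂ plunges 43°→290°.
Cross product v₁ × v₂ gives the pole to the plane: n ∝ (-0.657, -0.120, 0.618).
Dip δ = arctan(|n_h|/n_z) = arctan(0.668/0.618) = 47.2°.
The horizontal component of n points toward azimuth atan2(n_x, n_y) = 260°, the dip direction.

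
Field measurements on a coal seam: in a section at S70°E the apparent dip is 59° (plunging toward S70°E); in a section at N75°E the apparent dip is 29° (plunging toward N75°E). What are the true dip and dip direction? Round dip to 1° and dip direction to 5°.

true dip 65°, dip direction 150°

Each apparent-dip line lies in the plane. As unit vectors (x east, y north, z up), v₁ plunges 59°→S70°E and v₂ plunges 29°→N75°E.
The plane normal is n = v₁ × v₂ ∝ (0.279, -0.490, 0.258).
True dip = arccos(n_z / |n|) = arccos(0.4167) = 65.4°.
Dip direction = azimuth of (n_x, n_y) = atan2(0.279, -0.490) = 150°.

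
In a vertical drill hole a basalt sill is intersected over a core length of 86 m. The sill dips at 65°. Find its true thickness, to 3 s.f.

36.3 m

True thickness t = h · cos(dip) = 86 × cos 65°
t = 86 × 0.4226 = 36.345 m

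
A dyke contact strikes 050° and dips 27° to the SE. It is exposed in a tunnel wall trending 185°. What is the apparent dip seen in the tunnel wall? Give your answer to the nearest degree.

The section lies 45° from the strike.
tan(apparent dip) = tan 27° · sin 45° = 0.3603
apparent dip = arctan 0.3603 = 19.81°

20°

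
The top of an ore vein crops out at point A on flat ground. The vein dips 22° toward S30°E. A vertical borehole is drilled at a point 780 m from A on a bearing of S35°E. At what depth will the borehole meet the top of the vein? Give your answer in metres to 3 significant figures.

The hole lies 5° from the dip direction, so the down-dip offset is 780 × cos 5° = 777.03 m.
Depth = down-dip offset × tan(dip) = 777.03 × tan 22° = 777.03 × 0.4040
Depth = 313.94 m

314 m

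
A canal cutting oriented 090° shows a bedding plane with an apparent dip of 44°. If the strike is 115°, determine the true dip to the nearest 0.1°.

β = acute angle between strike 115° and section 090° = 25°.
tan(true dip) = tan 44° / sin 25° = 2.2850
true dip = arctan 2.2850 = 66.36°

66.4°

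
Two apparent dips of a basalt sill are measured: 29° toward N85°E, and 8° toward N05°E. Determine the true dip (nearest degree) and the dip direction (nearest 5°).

true dip 29°, dip direction 080°

Each apparent-dip line lies in the plane. As unit vectors (x east, y north, z up), v₁ plunges 29°→N85°E and v₂ plunges 8°→N05°E.
n = v₁ × v₂ = (0.468, 0.079, 0.853) (taken with n_z > 0).
tan δ = √(n_x²+n_y²)/n_z = 0.474/0.853, so δ = 29.1°.
Dip direction = atan2(0.468, 0.079) = 80° (azimuth of n's horizontal projection).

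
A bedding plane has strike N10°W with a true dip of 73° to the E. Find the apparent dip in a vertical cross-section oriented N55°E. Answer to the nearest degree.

Angle between strike (N10°W) and section (N55°E): β = 65°.
tan(apparent dip) = tan 73° · sin 65° = 2.9644
α = arctan(2.9644) = 71.36°

71°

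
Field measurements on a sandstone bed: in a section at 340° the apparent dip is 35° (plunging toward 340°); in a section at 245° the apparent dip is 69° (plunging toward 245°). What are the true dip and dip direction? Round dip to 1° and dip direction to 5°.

Represent each trace as a vector plunging at its apparent dip toward its trend (east-north-up frame): v₁ = (-0.280, 0.770, -0.574), v₂ = (-0.325, -0.151, -0.934).
Cross product v₁ × v₂ gives the pole to the plane: n ∝ (-0.805, -0.075, 0.292).
Dip δ = arctan(|n_h|/n_z) = arctan(0.809/0.292) = 70.1°.
Dip direction = atan2(-0.805, -0.075) = 265° (azimuth of n's horizontal projection).

true dip 70°, dip direction 265°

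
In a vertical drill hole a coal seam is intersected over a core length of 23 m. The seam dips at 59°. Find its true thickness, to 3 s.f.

11.8 m

True thickness t = h · cos(dip) = 23 × cos 59°
t = 23 × 0.5150 = 11.846 m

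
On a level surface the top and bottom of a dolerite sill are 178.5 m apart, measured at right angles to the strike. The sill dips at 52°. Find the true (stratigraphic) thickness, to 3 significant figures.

141 m

True thickness t = w · sin(dip) = 178.5 × sin 52°
t = 178.5 × 0.7880 = 140.660 m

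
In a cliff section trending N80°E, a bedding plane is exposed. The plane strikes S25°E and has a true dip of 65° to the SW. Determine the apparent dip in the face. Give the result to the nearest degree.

64°

The strike is S25°E and the section trends N80°E; the acute angle between them is β = 75°.
tan(apparent dip) = tan 65° · sin 75° = 2.0714
α = arctan(2.0714) = 64.23°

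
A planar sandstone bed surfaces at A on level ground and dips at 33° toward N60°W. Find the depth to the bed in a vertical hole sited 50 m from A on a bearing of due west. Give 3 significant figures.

The hole lies 30° from the dip direction, so the down-dip offset is 50 × cos 30° = 43.30 m.
Depth = down-dip offset × tan(dip) = 43.30 × tan 33° = 43.30 × 0.6494
Depth = 28.12 m

28.1 m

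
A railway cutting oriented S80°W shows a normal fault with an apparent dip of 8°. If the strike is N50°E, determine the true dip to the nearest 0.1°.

15.7°

The section is 30° from the strike.
tan(true dip) = tan 8° / sin 30° = 0.2811
true dip = arctan 0.2811 = 15.70°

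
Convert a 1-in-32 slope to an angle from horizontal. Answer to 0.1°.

tan θ = 1/32 = 0.0312
θ = arctan(0.0312) = 1.79°

1.8°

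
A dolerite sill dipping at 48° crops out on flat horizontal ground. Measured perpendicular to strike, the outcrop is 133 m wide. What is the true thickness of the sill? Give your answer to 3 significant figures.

True thickness t = w · sin(dip) = 133 × sin 48°
t = 133 × 0.7431 = 98.838 m

98.8 m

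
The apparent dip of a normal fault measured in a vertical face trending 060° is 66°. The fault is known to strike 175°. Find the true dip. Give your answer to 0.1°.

68.0°

β = acute angle between strike 175° and section 060° = 65°.
tan(true dip) = tan 66° / sin 65° = 2.4782
true dip = arctan 2.4782 = 68.03°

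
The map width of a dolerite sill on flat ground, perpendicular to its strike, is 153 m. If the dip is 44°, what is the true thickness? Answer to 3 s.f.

106 m

True thickness t = w · sin(dip) = 153 × sin 44°
t = 153 × 0.6947 = 106.283 m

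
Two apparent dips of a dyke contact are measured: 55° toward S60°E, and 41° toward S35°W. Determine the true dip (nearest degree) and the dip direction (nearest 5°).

Each apparent-dip line lies in the plane. As unit vectors (x east, y north, z up), v₁ plunges 55°→S60°E and v₂ plunges 41°→S35°W.
The plane normal is n = v₁ × v₂ ∝ (0.318, -0.680, 0.431).
tan δ = √(n_x²+n_y²)/n_z = 0.751/0.431, so δ = 60.1°.
The horizontal component of n points toward azimuth atan2(n_x, n_y) = 155°, the dip direction.

true dip 60°, dip direction 155°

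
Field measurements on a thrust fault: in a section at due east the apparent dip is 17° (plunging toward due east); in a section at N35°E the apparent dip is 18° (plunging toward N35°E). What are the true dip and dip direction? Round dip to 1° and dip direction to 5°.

true dip 20°, dip direction 060°

Each apparent-dip line lies in the plane. As unit vectors (x east, y north, z up), v₁ plunges 17°→due east and v₂ plunges 18°→N35°E.
n = v₁ × v₂ = (0.228, 0.136, 0.745) (taken with n_z > 0).
Dip δ = arctan(|n_h|/n_z) = arctan(0.265/0.745) = 19.6°.
Dip direction = azimuth of (n_x, n_y) = atan2(0.228, 0.136) = 59°.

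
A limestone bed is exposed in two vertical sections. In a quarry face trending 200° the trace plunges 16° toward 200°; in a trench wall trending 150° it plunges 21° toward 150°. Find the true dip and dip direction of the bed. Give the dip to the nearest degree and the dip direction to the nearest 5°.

Each apparent-dip line lies in the plane. As unit vectors (x east, y north, z up), v₁ plunges 16°→200° and v₂ plunges 21°→150°.
The plane normal is n = v₁ × v₂ ∝ (0.101, -0.246, 0.687).
tan δ = √(n_x²+n_y²)/n_z = 0.266/0.687, so δ = 21.2°.
Dip direction = azimuth of (n_x, n_y) = atan2(0.101, -0.246) = 158°.

true dip 21°, dip direction 160°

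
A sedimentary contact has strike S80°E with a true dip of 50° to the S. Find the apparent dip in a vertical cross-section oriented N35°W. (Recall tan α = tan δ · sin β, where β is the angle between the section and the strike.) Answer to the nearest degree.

40°

The strike is S80°E and the section trends N35°W; the acute angle between them is β = 45°.
tan α = tan 50° × sin 45° = 1.1918 × 0.7071 = 0.8427
apparent dip = arctan 0.8427 = 40.12°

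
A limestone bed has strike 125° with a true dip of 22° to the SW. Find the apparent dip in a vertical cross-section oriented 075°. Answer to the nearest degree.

17°

The strike is 125° and the section trends 075°; the acute angle between them is β = 50°.
tan(apparent dip) = tan 22° · sin 50° = 0.3095
α = arctan(0.3095) = 17.20°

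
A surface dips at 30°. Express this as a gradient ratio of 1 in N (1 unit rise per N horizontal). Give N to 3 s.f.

1 : N means tan θ = 1/N, so N = 1/tan 30° = 1/0.5774

1 in 1.73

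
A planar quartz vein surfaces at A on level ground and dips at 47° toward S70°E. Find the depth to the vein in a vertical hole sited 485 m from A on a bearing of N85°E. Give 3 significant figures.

471 m

The hole lies 25° from the dip direction, so the down-dip offset is 485 × cos 25° = 439.56 m.
Depth = down-dip offset × tan(dip) = 439.56 × tan 47° = 439.56 × 1.0724
Depth = 471.37 m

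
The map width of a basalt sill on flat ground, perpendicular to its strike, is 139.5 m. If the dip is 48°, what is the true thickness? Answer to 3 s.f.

True thickness t = w · sin(dip) = 139.5 × sin 48°
t = 139.5 × 0.7431 = 103.669 m

104 m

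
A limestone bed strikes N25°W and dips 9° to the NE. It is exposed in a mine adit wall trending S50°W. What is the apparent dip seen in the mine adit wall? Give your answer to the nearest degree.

The strike is N25°W and the section trends S50°W; the acute angle between them is β = 75°.
tan α = tan 9° × sin 75° = 0.1584 × 0.9659 = 0.1530
α = arctan(0.1530) = 8.70°

9°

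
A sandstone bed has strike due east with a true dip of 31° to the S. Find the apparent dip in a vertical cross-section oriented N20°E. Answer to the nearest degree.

29°

The strike is due east and the section trends N20°E; the acute angle between them is β = 70°.
tan(apparent dip) = tan 31° · sin 70° = 0.5646
α = arctan(0.5646) = 29.45°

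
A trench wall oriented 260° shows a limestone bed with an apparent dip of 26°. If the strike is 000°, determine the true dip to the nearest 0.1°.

β = acute angle between strike 000° and section 260° = 80°.
tan δ = tan α / sin β = tan 26° / sin 80° = 0.4877 / 0.9848 = 0.4953
δ = arctan(0.4953) = 26.35°

26.3°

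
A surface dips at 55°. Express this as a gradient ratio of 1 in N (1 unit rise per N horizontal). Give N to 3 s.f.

1 : N means tan θ = 1/N, so N = 1/tan 55° = 1/1.4281

1 in 0.700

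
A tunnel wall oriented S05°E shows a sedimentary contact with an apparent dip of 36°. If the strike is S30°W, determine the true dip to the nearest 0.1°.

51.7°

β = acute angle between strike S30°W and section S05°E = 35°.
tan δ = tan α / sin β = tan 36° / sin 35° = 0.7265 / 0.5736 = 1.2667
true dip = arctan 1.2667 = 51.71°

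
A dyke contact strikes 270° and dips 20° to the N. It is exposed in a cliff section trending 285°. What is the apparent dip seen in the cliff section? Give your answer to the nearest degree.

5°

Angle between strike (270°) and section (285°): β = 15°.
tan α = tan 20° × sin 15° = 0.3640 × 0.2588 = 0.0942
apparent dip = arctan 0.0942 = 5.38°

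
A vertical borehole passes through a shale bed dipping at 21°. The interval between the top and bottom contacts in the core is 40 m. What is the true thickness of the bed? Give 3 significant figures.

True thickness t = h · cos(dip) = 40 × cos 21°
t = 40 × 0.9336 = 37.343 m

37.3 m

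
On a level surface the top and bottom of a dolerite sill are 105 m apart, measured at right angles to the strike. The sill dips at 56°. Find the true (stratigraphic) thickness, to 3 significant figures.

87.0 m

True thickness t = w · sin(dip) = 105 × sin 56°
t = 105 × 0.8290 = 87.049 m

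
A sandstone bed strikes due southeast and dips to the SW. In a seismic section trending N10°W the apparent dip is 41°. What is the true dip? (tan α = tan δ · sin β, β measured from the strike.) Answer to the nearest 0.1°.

β = acute angle between strike due southeast and section N10°W = 35°.
tan(true dip) = tan 41° / sin 35° = 1.5156
δ = arctan(1.5156) = 56.58°

56.6°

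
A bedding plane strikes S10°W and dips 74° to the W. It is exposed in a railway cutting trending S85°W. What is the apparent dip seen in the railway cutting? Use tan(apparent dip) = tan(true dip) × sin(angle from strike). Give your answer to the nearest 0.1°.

The section lies 75° from the strike.
tan(apparent dip) = tan 74° · sin 75° = 3.3686
α = arctan(3.3686) = 73.47°

73.5°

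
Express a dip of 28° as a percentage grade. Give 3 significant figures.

53.2%

grade % = 100 × tan 28° = 100 × 0.5317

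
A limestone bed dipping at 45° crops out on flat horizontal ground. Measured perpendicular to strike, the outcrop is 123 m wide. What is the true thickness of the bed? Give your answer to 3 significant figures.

87.0 m

True thickness t = w · sin(dip) = 123 × sin 45°
t = 123 × 0.7071 = 86.974 m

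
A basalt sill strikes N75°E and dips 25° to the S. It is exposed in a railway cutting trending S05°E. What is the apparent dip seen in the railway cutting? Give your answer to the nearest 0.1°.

The section lies 80° from the strike.
tan(apparent dip) = tan 25° · sin 80° = 0.4592
apparent dip = arctan 0.4592 = 24.67°

24.7°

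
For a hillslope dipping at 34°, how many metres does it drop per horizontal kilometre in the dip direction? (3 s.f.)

675 m

drop per km = 1000 × tan 34° = 1000 × 0.6745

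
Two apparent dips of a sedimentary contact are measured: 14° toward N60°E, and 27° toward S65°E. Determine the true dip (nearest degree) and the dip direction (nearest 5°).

The two traces are lines in the plane: v₁ = (sin 60°·cos 14°, cos 60°·cos 14°, −sin 14°), v₂ = (sin 115°·cos 27°, cos 115°·cos 27°, −sin 27°).
Cross product v₁ × v₂ gives the pole to the plane: n ∝ (0.311, -0.186, 0.708).
Dip δ = arctan(|n_h|/n_z) = arctan(0.363/0.708) = 27.1°.
Dip direction = azimuth of (n_x, n_y) = atan2(0.311, -0.186) = 121°.

true dip 27°, dip direction 120°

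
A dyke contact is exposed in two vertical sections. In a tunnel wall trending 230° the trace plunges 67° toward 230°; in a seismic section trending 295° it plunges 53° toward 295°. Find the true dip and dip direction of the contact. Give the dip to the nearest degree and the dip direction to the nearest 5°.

Represent each trace as a vector plunging at its apparent dip toward its trend (east-north-up frame): v₁ = (-0.299, -0.251, -0.921), v₂ = (-0.545, 0.254, -0.799).
n = v₁ × v₂ = (-0.435, -0.263, 0.213) (taken with n_z > 0).
True dip = arccos(n_z / |n|) = arccos(0.3868) = 67.2°.
Dip direction = atan2(-0.435, -0.263) = 239° (azimuth of n's horizontal projection).

true dip 67°, dip direction 240°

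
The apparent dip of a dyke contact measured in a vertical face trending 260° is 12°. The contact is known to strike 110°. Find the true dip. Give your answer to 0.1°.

β = acute angle between strike 110° and section 260° = 30°.
tan δ = tan α / sin β = tan 12° / sin 30° = 0.2126 / 0.5000 = 0.4251
true dip = arctan 0.4251 = 23.03°

23.0°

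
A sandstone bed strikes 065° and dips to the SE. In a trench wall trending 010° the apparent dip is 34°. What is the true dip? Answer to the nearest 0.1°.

39.5°

β = acute angle between strike 065° and section 010° = 55°.
tan δ = tan α / sin β = tan 34° / sin 55° = 0.6745 / 0.8192 = 0.8234
true dip = arctan 0.8234 = 39.47°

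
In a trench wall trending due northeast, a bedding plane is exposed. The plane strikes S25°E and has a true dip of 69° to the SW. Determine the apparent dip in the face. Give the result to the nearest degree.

68°

Angle between strike (S25°E) and section (due northeast): β = 70°.
tan α = tan 69° × sin 70° = 2.6051 × 0.9397 = 2.4480
apparent dip = arctan 2.4480 = 67.78°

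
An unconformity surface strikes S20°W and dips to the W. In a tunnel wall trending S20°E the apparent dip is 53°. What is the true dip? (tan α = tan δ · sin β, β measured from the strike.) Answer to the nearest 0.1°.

β = acute angle between strike S20°W and section S20°E = 40°.
tan δ = tan α / sin β = tan 53° / sin 40° = 1.3270 / 0.6428 = 2.0645
true dip = arctan 2.0645 = 64.16°

64.2°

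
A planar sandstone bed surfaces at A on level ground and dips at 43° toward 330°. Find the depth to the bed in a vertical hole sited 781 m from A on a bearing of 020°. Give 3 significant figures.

The hole lies 50° from the dip direction, so the down-dip offset is 781 × cos 50° = 502.02 m.
Depth = down-dip offset × tan(dip) = 502.02 × tan 43° = 502.02 × 0.9325
Depth = 468.14 m

468 m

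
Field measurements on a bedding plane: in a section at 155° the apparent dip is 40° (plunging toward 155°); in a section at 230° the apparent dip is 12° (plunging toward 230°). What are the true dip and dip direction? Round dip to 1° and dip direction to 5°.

true dip 40°, dip direction 155°

Represent each trace as a vector plunging at its apparent dip toward its trend (east-north-up frame): v₁ = (0.324, -0.694, -0.643), v₂ = (-0.749, -0.629, -0.208).
The plane normal is n = v₁ × v₂ ∝ (0.260, -0.549, 0.724).
tan δ = √(n_x²+n_y²)/n_z = 0.607/0.724, so δ = 40.0°.
The horizontal component of n points toward azimuth atan2(n_x, n_y) = 155°, the dip direction.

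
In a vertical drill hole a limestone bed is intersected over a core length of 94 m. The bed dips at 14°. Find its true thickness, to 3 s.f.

91.2 m

True thickness t = h · cos(dip) = 94 × cos 14°
t = 94 × 0.9703 = 91.208 m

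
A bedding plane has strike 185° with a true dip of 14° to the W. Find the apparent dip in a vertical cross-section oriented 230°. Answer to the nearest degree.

The section lies 45° from the strike.
tan α = tan 14° × sin 45° = 0.2493 × 0.7071 = 0.1763
α = arctan(0.1763) = 10.00°

10°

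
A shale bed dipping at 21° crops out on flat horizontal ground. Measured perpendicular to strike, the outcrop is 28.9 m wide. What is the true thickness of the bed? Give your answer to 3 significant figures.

True thickness t = w · sin(dip) = 28.9 × sin 21°
t = 28.9 × 0.3584 = 10.357 m

10.4 m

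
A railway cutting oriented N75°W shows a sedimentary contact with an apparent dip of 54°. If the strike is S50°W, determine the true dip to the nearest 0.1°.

59.2°

β = acute angle between strike S50°W and section N75°W = 55°.
tan δ = tan α / sin β = tan 54° / sin 55° = 1.3764 / 0.8192 = 1.6803
true dip = arctan 1.6803 = 59.24°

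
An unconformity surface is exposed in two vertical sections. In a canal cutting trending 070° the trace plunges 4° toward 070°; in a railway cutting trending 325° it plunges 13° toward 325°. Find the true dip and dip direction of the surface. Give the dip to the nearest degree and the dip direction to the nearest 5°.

true dip 15°, dip direction 355°

Each apparent-dip line lies in the plane. As unit vectors (x east, y north, z up), v₁ plunges 4°→070° and v₂ plunges 13°→325°.
The plane normal is n = v₁ × v₂ ∝ (-0.021, 0.250, 0.939).
Dip δ = arctan(|n_h|/n_z) = arctan(0.251/0.939) = 15.0°.
Dip direction = atan2(-0.021, 0.250) = 355° (azimuth of n's horizontal projection).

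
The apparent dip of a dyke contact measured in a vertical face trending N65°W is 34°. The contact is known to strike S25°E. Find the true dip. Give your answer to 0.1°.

β = acute angle between strike S25°E and section N65°W = 40°.
tan(true dip) = tan 34° / sin 40° = 1.0493
true dip = arctan 1.0493 = 46.38°

46.4°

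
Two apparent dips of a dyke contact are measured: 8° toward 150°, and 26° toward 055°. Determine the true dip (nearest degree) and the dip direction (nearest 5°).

true dip 28°, dip direction 075°

The two traces are lines in the plane: v₁ = (sin 150°·cos 8°, cos 150°·cos 8°, −sin 8°), v₂ = (sin 55°·cos 26°, cos 55°·cos 26°, −sin 26°).
Cross product v₁ × v₂ gives the pole to the plane: n ∝ (0.448, 0.115, 0.887).
tan δ = √(n_x²+n_y²)/n_z = 0.462/0.887, so δ = 27.5°.
The horizontal component of n points toward azimuth atan2(n_x, n_y) = 76°, the dip direction.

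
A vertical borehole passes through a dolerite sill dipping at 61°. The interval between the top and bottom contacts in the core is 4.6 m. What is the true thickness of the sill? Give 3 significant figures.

True thickness t = h · cos(dip) = 4.6 × cos 61°
t = 4.6 × 0.4848 = 2.230 m

2.23 m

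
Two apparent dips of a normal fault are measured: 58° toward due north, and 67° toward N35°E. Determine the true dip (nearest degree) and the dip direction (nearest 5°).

The two traces are lines in the plane: v₁ = (sin 0°·cos 58°, cos 0°·cos 58°, −sin 58°), v₂ = (sin 35°·cos 67°, cos 35°·cos 67°, −sin 67°).
Cross product v₁ × v₂ gives the pole to the plane: n ∝ (0.216, 0.190, 0.119).
True dip = arccos(n_z / |n|) = arccos(0.3812) = 67.6°.
Dip direction = atan2(0.216, 0.190) = 49° (azimuth of n's horizontal projection).

true dip 68°, dip direction 050°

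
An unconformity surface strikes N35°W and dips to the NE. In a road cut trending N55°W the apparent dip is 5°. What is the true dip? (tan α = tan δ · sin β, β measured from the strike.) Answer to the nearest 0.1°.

The section is 20° from the strike.
tan(true dip) = tan 5° / sin 20° = 0.2558
δ = arctan(0.2558) = 14.35°

14.3°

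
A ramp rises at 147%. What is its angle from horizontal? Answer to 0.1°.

tan θ = 147/100 = 1.4700
θ = arctan(1.4700) = 55.77°

55.8°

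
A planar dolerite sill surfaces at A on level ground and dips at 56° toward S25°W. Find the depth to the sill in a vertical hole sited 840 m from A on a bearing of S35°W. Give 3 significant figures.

1230 m

The hole lies 10° from the dip direction, so the down-dip offset is 840 × cos 10° = 827.24 m.
Depth = down-dip offset × tan(dip) = 827.24 × tan 56° = 827.24 × 1.4826
Depth = 1226.43 m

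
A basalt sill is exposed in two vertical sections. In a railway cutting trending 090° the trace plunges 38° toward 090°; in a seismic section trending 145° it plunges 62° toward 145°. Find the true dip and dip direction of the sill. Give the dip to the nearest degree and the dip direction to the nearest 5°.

Each apparent-dip line lies in the plane. As unit vectors (x east, y north, z up), v₁ plunges 38°→090° and v₂ plunges 62°→145°.
n = v₁ × v₂ = (0.237, -0.530, 0.303) (taken with n_z > 0).
tan δ = √(n_x²+n_y²)/n_z = 0.580/0.303, so δ = 62.4°.
Dip direction = azimuth of (n_x, n_y) = atan2(0.237, -0.530) = 156°.

true dip 62°, dip direction 155°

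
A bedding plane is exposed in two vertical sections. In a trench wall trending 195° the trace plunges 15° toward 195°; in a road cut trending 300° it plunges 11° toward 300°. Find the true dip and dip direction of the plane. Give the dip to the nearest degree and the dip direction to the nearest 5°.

Represent each trace as a vector plunging at its apparent dip toward its trend (east-north-up frame): v₁ = (-0.250, -0.933, -0.259), v₂ = (-0.850, 0.491, -0.191).
The plane normal is n = v₁ × v₂ ∝ (-0.305, -0.172, 0.916).
Dip δ = arctan(|n_h|/n_z) = arctan(0.350/0.916) = 20.9°.
Dip direction = atan2(-0.305, -0.172) = 241° (azimuth of n's horizontal projection).

true dip 21°, dip direction 240°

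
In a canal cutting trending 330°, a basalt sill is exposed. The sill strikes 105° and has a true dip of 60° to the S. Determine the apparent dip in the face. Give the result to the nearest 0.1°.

50.8°

The strike is 105° and the section trends 330°; the acute angle between them is β = 45°.
tan α = tan 60° × sin 45° = 1.7321 × 0.7071 = 1.2247
apparent dip = arctan 1.2247 = 50.77°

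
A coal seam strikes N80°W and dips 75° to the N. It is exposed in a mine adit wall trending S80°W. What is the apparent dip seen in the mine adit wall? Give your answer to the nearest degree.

52°

Angle between strike (N80°W) and section (S80°W): β = 20°.
tan α = tan 75° × sin 20° = 3.7321 × 0.3420 = 1.2764
apparent dip = arctan 1.2764 = 51.92°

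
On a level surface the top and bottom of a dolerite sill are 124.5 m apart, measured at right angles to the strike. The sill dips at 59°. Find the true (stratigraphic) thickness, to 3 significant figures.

107 m

True thickness t = w · sin(dip) = 124.5 × sin 59°
t = 124.5 × 0.8572 = 106.717 m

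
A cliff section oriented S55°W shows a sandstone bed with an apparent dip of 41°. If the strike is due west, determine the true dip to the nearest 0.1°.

56.6°

The section is 35° from the strike.
tan(true dip) = tan 41° / sin 35° = 1.5156
δ = arctan(1.5156) = 56.58°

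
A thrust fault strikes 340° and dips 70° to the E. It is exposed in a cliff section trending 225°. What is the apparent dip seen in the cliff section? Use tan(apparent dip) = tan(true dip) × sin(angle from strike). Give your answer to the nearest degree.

68°

The strike is 340° and the section trends 225°; the acute angle between them is β = 65°.
tan α = tan 70° × sin 65° = 2.7475 × 0.9063 = 2.4901
apparent dip = arctan 2.4901 = 68.12°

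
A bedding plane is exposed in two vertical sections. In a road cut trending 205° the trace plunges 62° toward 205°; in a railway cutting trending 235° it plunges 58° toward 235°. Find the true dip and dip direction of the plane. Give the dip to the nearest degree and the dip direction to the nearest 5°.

The two traces are lines in the plane: v₁ = (sin 205°·cos 62°, cos 205°·cos 62°, −sin 62°), v₂ = (sin 235°·cos 58°, cos 235°·cos 58°, −sin 58°).
The plane normal is n = v₁ × v₂ ∝ (-0.092, -0.215, 0.124).
True dip = arccos(n_z / |n|) = arccos(0.4693) = 62.0°.
Dip direction = atan2(-0.092, -0.215) = 203° (azimuth of n's horizontal projection).

true dip 62°, dip direction 205°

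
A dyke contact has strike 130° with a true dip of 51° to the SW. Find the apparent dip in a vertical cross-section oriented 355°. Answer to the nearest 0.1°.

41.1°

The strike is 130° and the section trends 355°; the acute angle between them is β = 45°.
tan α = tan 51° × sin 45° = 1.2349 × 0.7071 = 0.8732
apparent dip = arctan 0.8732 = 41.13°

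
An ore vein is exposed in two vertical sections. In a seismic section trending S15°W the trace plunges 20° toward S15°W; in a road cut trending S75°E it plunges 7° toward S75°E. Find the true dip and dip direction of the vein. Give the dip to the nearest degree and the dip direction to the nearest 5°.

The two traces are lines in the plane: v₁ = (sin 195°·cos 20°, cos 195°·cos 20°, −sin 20°), v₂ = (sin 105°·cos 7°, cos 105°·cos 7°, −sin 7°).
n = v₁ × v₂ = (0.023, -0.358, 0.933) (taken with n_z > 0).
Dip δ = arctan(|n_h|/n_z) = arctan(0.358/0.933) = 21.0°.
The horizontal component of n points toward azimuth atan2(n_x, n_y) = 176°, the dip direction.

true dip 21°, dip direction 175°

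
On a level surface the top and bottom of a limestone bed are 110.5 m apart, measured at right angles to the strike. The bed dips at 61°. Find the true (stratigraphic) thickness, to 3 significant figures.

96.6 m

True thickness t = w · sin(dip) = 110.5 × sin 61°
t = 110.5 × 0.8746 = 96.645 m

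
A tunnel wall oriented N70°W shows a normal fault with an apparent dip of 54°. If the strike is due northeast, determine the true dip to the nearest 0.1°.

The section is 65° from the strike.
tan(true dip) = tan 54° / sin 65° = 1.5187
δ = arctan(1.5187) = 56.64°

56.6°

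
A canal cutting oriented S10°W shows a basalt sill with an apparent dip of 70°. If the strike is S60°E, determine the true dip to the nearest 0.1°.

71.1°

The section is 70° from the strike.
tan(true dip) = tan 70° / sin 70° = 2.9238
true dip = arctan 2.9238 = 71.12°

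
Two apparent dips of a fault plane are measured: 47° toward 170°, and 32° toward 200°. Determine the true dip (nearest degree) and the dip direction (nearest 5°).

true dip 51°, dip direction 140°

The two traces are lines in the plane: v₁ = (sin 170°·cos 47°, cos 170°·cos 47°, −sin 47°), v₂ = (sin 200°·cos 32°, cos 200°·cos 32°, −sin 32°).
The plane normal is n = v₁ × v₂ ∝ (0.227, -0.275, 0.289).
True dip = arccos(n_z / |n|) = arccos(0.6300) = 50.9°.
Dip direction = azimuth of (n_x, n_y) = atan2(0.227, -0.275) = 140°.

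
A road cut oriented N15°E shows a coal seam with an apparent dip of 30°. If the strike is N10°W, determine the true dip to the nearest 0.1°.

53.8°

The section is 25° from the strike.
tan δ = tan α / sin β = tan 30° / sin 25° = 0.5774 / 0.4226 = 1.3661
δ = arctan(1.3661) = 53.80°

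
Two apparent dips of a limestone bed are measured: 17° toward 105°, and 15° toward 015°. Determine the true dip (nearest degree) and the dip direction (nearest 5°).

true dip 22°, dip direction 065°

Each apparent-dip line lies in the plane. As unit vectors (x east, y north, z up), v₁ plunges 17°→105° and v₂ plunges 15°→015°.
n = v₁ × v₂ = (0.337, 0.166, 0.924) (taken with n_z > 0).
tan δ = √(n_x²+n_y²)/n_z = 0.376/0.924, so δ = 22.1°.
Dip direction = azimuth of (n_x, n_y) = atan2(0.337, 0.166) = 64°.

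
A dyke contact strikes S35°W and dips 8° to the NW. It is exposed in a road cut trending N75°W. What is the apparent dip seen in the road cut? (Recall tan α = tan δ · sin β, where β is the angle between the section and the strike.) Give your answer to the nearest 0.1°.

7.5°

The strike is S35°W and the section trends N75°W; the acute angle between them is β = 70°.
tan α = tan 8° × sin 70° = 0.1405 × 0.9397 = 0.1321
α = arctan(0.1321) = 7.52°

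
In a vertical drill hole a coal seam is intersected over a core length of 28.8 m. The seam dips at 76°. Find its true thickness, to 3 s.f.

True thickness t = h · cos(dip) = 28.8 × cos 76°
t = 28.8 × 0.2419 = 6.967 m

6.97 m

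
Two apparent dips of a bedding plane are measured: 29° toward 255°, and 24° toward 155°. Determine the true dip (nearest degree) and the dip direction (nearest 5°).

true dip 38°, dip direction 210°

Represent each trace as a vector plunging at its apparent dip toward its trend (east-north-up frame): v₁ = (-0.845, -0.226, -0.485), v₂ = (0.386, -0.828, -0.407).
The plane normal is n = v₁ × v₂ ∝ (-0.309, -0.531, 0.787).
True dip = arccos(n_z / |n|) = arccos(0.7882) = 38.0°.
The horizontal component of n points toward azimuth atan2(n_x, n_y) = 210°, the dip direction.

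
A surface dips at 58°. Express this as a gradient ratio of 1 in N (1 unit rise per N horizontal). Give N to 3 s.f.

1 : N means tan θ = 1/N, so N = 1/tan 58° = 1/1.6003

1 in 0.625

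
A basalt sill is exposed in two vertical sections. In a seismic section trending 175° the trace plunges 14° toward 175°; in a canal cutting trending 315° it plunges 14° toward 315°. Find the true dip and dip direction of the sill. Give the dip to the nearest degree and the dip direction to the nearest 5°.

true dip 36°, dip direction 245°

The two traces are lines in the plane: v₁ = (sin 175°·cos 14°, cos 175°·cos 14°, −sin 14°), v₂ = (sin 315°·cos 14°, cos 315°·cos 14°, −sin 14°).
The plane normal is n = v₁ × v₂ ∝ (-0.400, -0.186, 0.605).
Dip δ = arctan(|n_h|/n_z) = arctan(0.441/0.605) = 36.1°.
Dip direction = atan2(-0.400, -0.186) = 245° (azimuth of n's horizontal projection).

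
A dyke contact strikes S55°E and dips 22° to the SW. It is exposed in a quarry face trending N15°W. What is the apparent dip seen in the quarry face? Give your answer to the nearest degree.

15°

The section lies 40° from the strike.
tan(apparent dip) = tan 22° · sin 40° = 0.2597
α = arctan(0.2597) = 14.56°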